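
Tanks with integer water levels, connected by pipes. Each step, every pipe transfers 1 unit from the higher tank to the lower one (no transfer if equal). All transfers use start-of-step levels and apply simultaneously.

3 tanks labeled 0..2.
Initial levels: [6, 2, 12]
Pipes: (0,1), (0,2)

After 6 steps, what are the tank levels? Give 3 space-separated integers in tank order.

Step 1: flows [0->1,2->0] -> levels [6 3 11]
Step 2: flows [0->1,2->0] -> levels [6 4 10]
Step 3: flows [0->1,2->0] -> levels [6 5 9]
Step 4: flows [0->1,2->0] -> levels [6 6 8]
Step 5: flows [0=1,2->0] -> levels [7 6 7]
Step 6: flows [0->1,0=2] -> levels [6 7 7]

Answer: 6 7 7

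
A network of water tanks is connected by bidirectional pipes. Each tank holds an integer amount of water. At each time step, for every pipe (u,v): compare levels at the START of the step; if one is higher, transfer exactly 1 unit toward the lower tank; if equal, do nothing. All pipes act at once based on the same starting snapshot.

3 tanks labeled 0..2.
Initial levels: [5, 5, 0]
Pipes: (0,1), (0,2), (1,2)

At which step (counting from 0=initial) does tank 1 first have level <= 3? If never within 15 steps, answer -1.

Answer: 2

Derivation:
Step 1: flows [0=1,0->2,1->2] -> levels [4 4 2]
Step 2: flows [0=1,0->2,1->2] -> levels [3 3 4]
Tank 1 first reaches <=3 at step 2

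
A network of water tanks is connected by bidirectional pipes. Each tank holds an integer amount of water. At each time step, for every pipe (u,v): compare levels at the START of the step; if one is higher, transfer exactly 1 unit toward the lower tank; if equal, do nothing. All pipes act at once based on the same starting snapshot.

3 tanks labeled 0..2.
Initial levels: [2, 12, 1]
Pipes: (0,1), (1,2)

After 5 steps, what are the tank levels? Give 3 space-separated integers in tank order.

Step 1: flows [1->0,1->2] -> levels [3 10 2]
Step 2: flows [1->0,1->2] -> levels [4 8 3]
Step 3: flows [1->0,1->2] -> levels [5 6 4]
Step 4: flows [1->0,1->2] -> levels [6 4 5]
Step 5: flows [0->1,2->1] -> levels [5 6 4]

Answer: 5 6 4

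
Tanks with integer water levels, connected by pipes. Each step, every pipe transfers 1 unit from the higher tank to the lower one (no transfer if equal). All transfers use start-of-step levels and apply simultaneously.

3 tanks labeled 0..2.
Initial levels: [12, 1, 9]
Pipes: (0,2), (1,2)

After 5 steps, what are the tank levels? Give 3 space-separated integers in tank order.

Step 1: flows [0->2,2->1] -> levels [11 2 9]
Step 2: flows [0->2,2->1] -> levels [10 3 9]
Step 3: flows [0->2,2->1] -> levels [9 4 9]
Step 4: flows [0=2,2->1] -> levels [9 5 8]
Step 5: flows [0->2,2->1] -> levels [8 6 8]

Answer: 8 6 8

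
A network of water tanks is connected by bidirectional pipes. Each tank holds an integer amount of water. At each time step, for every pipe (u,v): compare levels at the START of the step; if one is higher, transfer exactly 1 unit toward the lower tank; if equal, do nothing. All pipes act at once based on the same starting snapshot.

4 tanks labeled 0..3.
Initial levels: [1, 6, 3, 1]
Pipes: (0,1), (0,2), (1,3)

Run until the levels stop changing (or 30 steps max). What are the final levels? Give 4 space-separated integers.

Answer: 4 2 2 3

Derivation:
Step 1: flows [1->0,2->0,1->3] -> levels [3 4 2 2]
Step 2: flows [1->0,0->2,1->3] -> levels [3 2 3 3]
Step 3: flows [0->1,0=2,3->1] -> levels [2 4 3 2]
Step 4: flows [1->0,2->0,1->3] -> levels [4 2 2 3]
Step 5: flows [0->1,0->2,3->1] -> levels [2 4 3 2]
  -> period-2 cycle: step 5 state = step 3 state; never stabilizes
  -> state at step 30: (30-3) mod 2 = 1, same as step 4 -> [4 2 2 3]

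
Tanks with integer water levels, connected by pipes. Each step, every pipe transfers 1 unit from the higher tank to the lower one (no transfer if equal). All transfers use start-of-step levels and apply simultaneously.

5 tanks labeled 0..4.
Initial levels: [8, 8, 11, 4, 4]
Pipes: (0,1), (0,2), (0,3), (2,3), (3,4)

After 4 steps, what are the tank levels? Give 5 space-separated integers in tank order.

Answer: 9 7 6 6 7

Derivation:
Step 1: flows [0=1,2->0,0->3,2->3,3=4] -> levels [8 8 9 6 4]
Step 2: flows [0=1,2->0,0->3,2->3,3->4] -> levels [8 8 7 7 5]
Step 3: flows [0=1,0->2,0->3,2=3,3->4] -> levels [6 8 8 7 6]
Step 4: flows [1->0,2->0,3->0,2->3,3->4] -> levels [9 7 6 6 7]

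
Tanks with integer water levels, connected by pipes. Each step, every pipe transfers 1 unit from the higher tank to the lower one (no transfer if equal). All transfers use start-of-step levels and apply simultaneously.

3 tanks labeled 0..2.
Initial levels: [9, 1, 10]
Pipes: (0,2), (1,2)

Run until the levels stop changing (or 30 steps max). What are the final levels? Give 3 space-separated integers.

Answer: 7 7 6

Derivation:
Step 1: flows [2->0,2->1] -> levels [10 2 8]
Step 2: flows [0->2,2->1] -> levels [9 3 8]
Step 3: flows [0->2,2->1] -> levels [8 4 8]
Step 4: flows [0=2,2->1] -> levels [8 5 7]
Step 5: flows [0->2,2->1] -> levels [7 6 7]
Step 6: flows [0=2,2->1] -> levels [7 7 6]
Step 7: flows [0->2,1->2] -> levels [6 6 8]
Step 8: flows [2->0,2->1] -> levels [7 7 6]
  -> period-2 cycle: step 8 state = step 6 state; never stabilizes
  -> state at step 30: (30-6) mod 2 = 0, same as step 6 -> [7 7 6]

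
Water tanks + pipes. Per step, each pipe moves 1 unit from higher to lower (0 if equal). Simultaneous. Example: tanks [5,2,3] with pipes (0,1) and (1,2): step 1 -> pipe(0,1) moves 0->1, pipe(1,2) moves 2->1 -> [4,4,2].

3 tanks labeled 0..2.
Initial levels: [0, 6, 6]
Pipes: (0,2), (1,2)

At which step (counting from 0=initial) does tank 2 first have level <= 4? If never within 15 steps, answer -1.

Answer: 3

Derivation:
Step 1: flows [2->0,1=2] -> levels [1 6 5]
Step 2: flows [2->0,1->2] -> levels [2 5 5]
Step 3: flows [2->0,1=2] -> levels [3 5 4]
Tank 2 first reaches <=4 at step 3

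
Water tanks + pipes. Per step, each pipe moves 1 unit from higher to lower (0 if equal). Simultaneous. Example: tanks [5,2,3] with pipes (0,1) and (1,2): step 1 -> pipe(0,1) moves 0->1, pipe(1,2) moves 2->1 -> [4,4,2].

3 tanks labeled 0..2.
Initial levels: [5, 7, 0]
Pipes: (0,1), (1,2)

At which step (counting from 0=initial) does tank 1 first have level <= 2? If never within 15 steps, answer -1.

Answer: -1

Derivation:
Step 1: flows [1->0,1->2] -> levels [6 5 1]
Step 2: flows [0->1,1->2] -> levels [5 5 2]
Step 3: flows [0=1,1->2] -> levels [5 4 3]
Step 4: flows [0->1,1->2] -> levels [4 4 4]
Step 5: flows [0=1,1=2] -> levels [4 4 4]
  -> stable; tank 1 stays at 4 > 2
Tank 1 never reaches <=2 within 15 steps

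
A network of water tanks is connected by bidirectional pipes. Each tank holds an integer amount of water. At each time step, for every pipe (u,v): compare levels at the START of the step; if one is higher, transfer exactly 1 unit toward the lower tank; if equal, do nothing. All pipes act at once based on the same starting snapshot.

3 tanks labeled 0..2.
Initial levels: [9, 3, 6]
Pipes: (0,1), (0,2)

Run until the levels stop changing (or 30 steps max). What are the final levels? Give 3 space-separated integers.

Answer: 6 6 6

Derivation:
Step 1: flows [0->1,0->2] -> levels [7 4 7]
Step 2: flows [0->1,0=2] -> levels [6 5 7]
Step 3: flows [0->1,2->0] -> levels [6 6 6]
Step 4: flows [0=1,0=2] -> levels [6 6 6]
  -> stable (no change)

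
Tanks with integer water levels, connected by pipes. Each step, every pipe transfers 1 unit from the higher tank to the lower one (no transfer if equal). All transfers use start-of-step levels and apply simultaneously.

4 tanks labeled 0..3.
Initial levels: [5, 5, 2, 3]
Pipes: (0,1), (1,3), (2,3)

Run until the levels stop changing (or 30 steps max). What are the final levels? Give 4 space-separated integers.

Step 1: flows [0=1,1->3,3->2] -> levels [5 4 3 3]
Step 2: flows [0->1,1->3,2=3] -> levels [4 4 3 4]
Step 3: flows [0=1,1=3,3->2] -> levels [4 4 4 3]
Step 4: flows [0=1,1->3,2->3] -> levels [4 3 3 5]
Step 5: flows [0->1,3->1,3->2] -> levels [3 5 4 3]
Step 6: flows [1->0,1->3,2->3] -> levels [4 3 3 5]
  -> period-2 cycle: step 6 state = step 4 state; never stabilizes
  -> state at step 30: (30-4) mod 2 = 0, same as step 4 -> [4 3 3 5]

Answer: 4 3 3 5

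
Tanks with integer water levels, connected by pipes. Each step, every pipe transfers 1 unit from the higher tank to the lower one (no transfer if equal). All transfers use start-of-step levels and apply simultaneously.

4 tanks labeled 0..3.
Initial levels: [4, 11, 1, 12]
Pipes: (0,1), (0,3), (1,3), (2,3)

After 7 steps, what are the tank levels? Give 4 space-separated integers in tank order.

Answer: 8 6 7 7

Derivation:
Step 1: flows [1->0,3->0,3->1,3->2] -> levels [6 11 2 9]
Step 2: flows [1->0,3->0,1->3,3->2] -> levels [8 9 3 8]
Step 3: flows [1->0,0=3,1->3,3->2] -> levels [9 7 4 8]
Step 4: flows [0->1,0->3,3->1,3->2] -> levels [7 9 5 7]
Step 5: flows [1->0,0=3,1->3,3->2] -> levels [8 7 6 7]
Step 6: flows [0->1,0->3,1=3,3->2] -> levels [6 8 7 7]
Step 7: flows [1->0,3->0,1->3,2=3] -> levels [8 6 7 7]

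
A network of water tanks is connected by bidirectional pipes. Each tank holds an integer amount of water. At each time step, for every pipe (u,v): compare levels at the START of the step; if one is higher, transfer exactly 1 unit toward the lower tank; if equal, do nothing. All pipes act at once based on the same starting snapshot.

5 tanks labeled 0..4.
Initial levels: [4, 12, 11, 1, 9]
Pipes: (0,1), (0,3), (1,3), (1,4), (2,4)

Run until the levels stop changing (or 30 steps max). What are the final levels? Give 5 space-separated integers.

Answer: 7 6 8 7 9

Derivation:
Step 1: flows [1->0,0->3,1->3,1->4,2->4] -> levels [4 9 10 3 11]
Step 2: flows [1->0,0->3,1->3,4->1,4->2] -> levels [4 8 11 5 9]
Step 3: flows [1->0,3->0,1->3,4->1,2->4] -> levels [6 7 10 5 9]
Step 4: flows [1->0,0->3,1->3,4->1,2->4] -> levels [6 6 9 7 9]
Step 5: flows [0=1,3->0,3->1,4->1,2=4] -> levels [7 8 9 5 8]
Step 6: flows [1->0,0->3,1->3,1=4,2->4] -> levels [7 6 8 7 9]
Step 7: flows [0->1,0=3,3->1,4->1,4->2] -> levels [6 9 9 6 7]
Step 8: flows [1->0,0=3,1->3,1->4,2->4] -> levels [7 6 8 7 9]
  -> period-2 cycle: step 8 state = step 6 state; never stabilizes
  -> state at step 30: (30-6) mod 2 = 0, same as step 6 -> [7 6 8 7 9]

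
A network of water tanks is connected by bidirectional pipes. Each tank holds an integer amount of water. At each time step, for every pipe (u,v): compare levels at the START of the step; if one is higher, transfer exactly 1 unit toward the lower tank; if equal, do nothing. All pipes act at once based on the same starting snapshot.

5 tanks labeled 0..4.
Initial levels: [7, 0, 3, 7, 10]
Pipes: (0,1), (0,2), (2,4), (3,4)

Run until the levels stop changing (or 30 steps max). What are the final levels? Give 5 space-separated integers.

Step 1: flows [0->1,0->2,4->2,4->3] -> levels [5 1 5 8 8]
Step 2: flows [0->1,0=2,4->2,3=4] -> levels [4 2 6 8 7]
Step 3: flows [0->1,2->0,4->2,3->4] -> levels [4 3 6 7 7]
Step 4: flows [0->1,2->0,4->2,3=4] -> levels [4 4 6 7 6]
Step 5: flows [0=1,2->0,2=4,3->4] -> levels [5 4 5 6 7]
Step 6: flows [0->1,0=2,4->2,4->3] -> levels [4 5 6 7 5]
Step 7: flows [1->0,2->0,2->4,3->4] -> levels [6 4 4 6 7]
Step 8: flows [0->1,0->2,4->2,4->3] -> levels [4 5 6 7 5]
  -> period-2 cycle: step 8 state = step 6 state; never stabilizes
  -> state at step 30: (30-6) mod 2 = 0, same as step 6 -> [4 5 6 7 5]

Answer: 4 5 6 7 5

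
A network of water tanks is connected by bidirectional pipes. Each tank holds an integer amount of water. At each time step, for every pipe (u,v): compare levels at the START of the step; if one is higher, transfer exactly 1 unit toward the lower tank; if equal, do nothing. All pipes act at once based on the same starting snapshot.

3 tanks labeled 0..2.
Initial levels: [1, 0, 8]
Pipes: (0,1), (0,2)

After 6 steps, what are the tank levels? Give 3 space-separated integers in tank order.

Step 1: flows [0->1,2->0] -> levels [1 1 7]
Step 2: flows [0=1,2->0] -> levels [2 1 6]
Step 3: flows [0->1,2->0] -> levels [2 2 5]
Step 4: flows [0=1,2->0] -> levels [3 2 4]
Step 5: flows [0->1,2->0] -> levels [3 3 3]
Step 6: flows [0=1,0=2] -> levels [3 3 3]

Answer: 3 3 3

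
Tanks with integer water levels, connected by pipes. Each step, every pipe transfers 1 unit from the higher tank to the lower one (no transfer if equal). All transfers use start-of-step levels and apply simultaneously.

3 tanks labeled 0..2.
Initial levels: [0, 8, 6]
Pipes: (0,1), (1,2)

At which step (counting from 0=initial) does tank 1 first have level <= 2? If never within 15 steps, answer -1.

Step 1: flows [1->0,1->2] -> levels [1 6 7]
Step 2: flows [1->0,2->1] -> levels [2 6 6]
Step 3: flows [1->0,1=2] -> levels [3 5 6]
Step 4: flows [1->0,2->1] -> levels [4 5 5]
Step 5: flows [1->0,1=2] -> levels [5 4 5]
Step 6: flows [0->1,2->1] -> levels [4 6 4]
Step 7: flows [1->0,1->2] -> levels [5 4 5]
  -> period-2 cycle (repeats step 5); tank 1 never drops to <=2
Tank 1 never reaches <=2 within 15 steps

Answer: -1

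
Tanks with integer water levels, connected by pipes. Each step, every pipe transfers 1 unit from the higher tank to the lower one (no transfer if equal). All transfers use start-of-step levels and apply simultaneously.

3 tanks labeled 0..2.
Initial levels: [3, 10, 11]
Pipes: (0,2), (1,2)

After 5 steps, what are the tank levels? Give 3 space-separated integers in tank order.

Step 1: flows [2->0,2->1] -> levels [4 11 9]
Step 2: flows [2->0,1->2] -> levels [5 10 9]
Step 3: flows [2->0,1->2] -> levels [6 9 9]
Step 4: flows [2->0,1=2] -> levels [7 9 8]
Step 5: flows [2->0,1->2] -> levels [8 8 8]

Answer: 8 8 8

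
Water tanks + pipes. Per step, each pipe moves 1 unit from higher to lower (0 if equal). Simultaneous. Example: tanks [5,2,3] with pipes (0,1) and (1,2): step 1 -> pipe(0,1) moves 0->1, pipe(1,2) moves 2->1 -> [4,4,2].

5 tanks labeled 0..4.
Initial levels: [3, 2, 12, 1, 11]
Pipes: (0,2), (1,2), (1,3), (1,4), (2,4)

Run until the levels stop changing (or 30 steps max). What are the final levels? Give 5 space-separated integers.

Answer: 7 7 4 5 6

Derivation:
Step 1: flows [2->0,2->1,1->3,4->1,2->4] -> levels [4 3 9 2 11]
Step 2: flows [2->0,2->1,1->3,4->1,4->2] -> levels [5 4 8 3 9]
Step 3: flows [2->0,2->1,1->3,4->1,4->2] -> levels [6 5 7 4 7]
Step 4: flows [2->0,2->1,1->3,4->1,2=4] -> levels [7 6 5 5 6]
Step 5: flows [0->2,1->2,1->3,1=4,4->2] -> levels [6 4 8 6 5]
Step 6: flows [2->0,2->1,3->1,4->1,2->4] -> levels [7 7 5 5 5]
Step 7: flows [0->2,1->2,1->3,1->4,2=4] -> levels [6 4 7 6 6]
Step 8: flows [2->0,2->1,3->1,4->1,2->4] -> levels [7 7 4 5 6]
Step 9: flows [0->2,1->2,1->3,1->4,4->2] -> levels [6 4 7 6 6]
  -> period-2 cycle: step 9 state = step 7 state; never stabilizes
  -> state at step 30: (30-7) mod 2 = 1, same as step 8 -> [7 7 4 5 6]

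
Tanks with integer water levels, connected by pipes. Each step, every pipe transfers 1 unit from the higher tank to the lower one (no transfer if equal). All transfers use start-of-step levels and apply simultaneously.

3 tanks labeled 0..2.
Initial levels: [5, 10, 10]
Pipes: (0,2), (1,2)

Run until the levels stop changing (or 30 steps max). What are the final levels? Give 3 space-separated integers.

Answer: 8 8 9

Derivation:
Step 1: flows [2->0,1=2] -> levels [6 10 9]
Step 2: flows [2->0,1->2] -> levels [7 9 9]
Step 3: flows [2->0,1=2] -> levels [8 9 8]
Step 4: flows [0=2,1->2] -> levels [8 8 9]
Step 5: flows [2->0,2->1] -> levels [9 9 7]
Step 6: flows [0->2,1->2] -> levels [8 8 9]
  -> period-2 cycle: step 6 state = step 4 state; never stabilizes
  -> state at step 30: (30-4) mod 2 = 0, same as step 4 -> [8 8 9]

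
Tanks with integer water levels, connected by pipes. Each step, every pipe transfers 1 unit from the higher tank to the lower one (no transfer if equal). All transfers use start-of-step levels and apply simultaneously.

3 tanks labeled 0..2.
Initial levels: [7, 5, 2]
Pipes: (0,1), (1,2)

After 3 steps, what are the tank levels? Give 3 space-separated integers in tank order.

Step 1: flows [0->1,1->2] -> levels [6 5 3]
Step 2: flows [0->1,1->2] -> levels [5 5 4]
Step 3: flows [0=1,1->2] -> levels [5 4 5]

Answer: 5 4 5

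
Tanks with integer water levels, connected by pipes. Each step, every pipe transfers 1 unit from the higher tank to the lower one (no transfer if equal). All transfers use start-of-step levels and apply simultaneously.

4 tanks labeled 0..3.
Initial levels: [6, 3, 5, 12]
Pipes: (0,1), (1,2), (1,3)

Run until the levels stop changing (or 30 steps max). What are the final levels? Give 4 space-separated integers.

Answer: 7 5 7 7

Derivation:
Step 1: flows [0->1,2->1,3->1] -> levels [5 6 4 11]
Step 2: flows [1->0,1->2,3->1] -> levels [6 5 5 10]
Step 3: flows [0->1,1=2,3->1] -> levels [5 7 5 9]
Step 4: flows [1->0,1->2,3->1] -> levels [6 6 6 8]
Step 5: flows [0=1,1=2,3->1] -> levels [6 7 6 7]
Step 6: flows [1->0,1->2,1=3] -> levels [7 5 7 7]
Step 7: flows [0->1,2->1,3->1] -> levels [6 8 6 6]
Step 8: flows [1->0,1->2,1->3] -> levels [7 5 7 7]
  -> period-2 cycle: step 8 state = step 6 state; never stabilizes
  -> state at step 30: (30-6) mod 2 = 0, same as step 6 -> [7 5 7 7]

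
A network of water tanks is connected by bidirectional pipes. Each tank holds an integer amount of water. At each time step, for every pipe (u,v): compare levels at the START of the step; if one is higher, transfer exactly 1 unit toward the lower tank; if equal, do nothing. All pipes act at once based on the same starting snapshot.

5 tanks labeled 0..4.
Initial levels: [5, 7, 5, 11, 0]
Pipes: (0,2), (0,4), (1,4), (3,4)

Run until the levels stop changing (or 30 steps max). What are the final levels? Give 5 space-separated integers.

Answer: 4 5 5 6 8

Derivation:
Step 1: flows [0=2,0->4,1->4,3->4] -> levels [4 6 5 10 3]
Step 2: flows [2->0,0->4,1->4,3->4] -> levels [4 5 4 9 6]
Step 3: flows [0=2,4->0,4->1,3->4] -> levels [5 6 4 8 5]
Step 4: flows [0->2,0=4,1->4,3->4] -> levels [4 5 5 7 7]
Step 5: flows [2->0,4->0,4->1,3=4] -> levels [6 6 4 7 5]
Step 6: flows [0->2,0->4,1->4,3->4] -> levels [4 5 5 6 8]
Step 7: flows [2->0,4->0,4->1,4->3] -> levels [6 6 4 7 5]
  -> period-2 cycle: step 7 state = step 5 state; never stabilizes
  -> state at step 30: (30-5) mod 2 = 1, same as step 6 -> [4 5 5 6 8]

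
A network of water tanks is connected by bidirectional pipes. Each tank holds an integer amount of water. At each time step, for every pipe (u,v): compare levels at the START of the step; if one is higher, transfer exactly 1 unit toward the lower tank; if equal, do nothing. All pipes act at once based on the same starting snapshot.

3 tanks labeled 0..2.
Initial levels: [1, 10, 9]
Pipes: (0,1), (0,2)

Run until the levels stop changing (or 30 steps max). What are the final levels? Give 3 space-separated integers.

Answer: 6 7 7

Derivation:
Step 1: flows [1->0,2->0] -> levels [3 9 8]
Step 2: flows [1->0,2->0] -> levels [5 8 7]
Step 3: flows [1->0,2->0] -> levels [7 7 6]
Step 4: flows [0=1,0->2] -> levels [6 7 7]
Step 5: flows [1->0,2->0] -> levels [8 6 6]
Step 6: flows [0->1,0->2] -> levels [6 7 7]
  -> period-2 cycle: step 6 state = step 4 state; never stabilizes
  -> state at step 30: (30-4) mod 2 = 0, same as step 4 -> [6 7 7]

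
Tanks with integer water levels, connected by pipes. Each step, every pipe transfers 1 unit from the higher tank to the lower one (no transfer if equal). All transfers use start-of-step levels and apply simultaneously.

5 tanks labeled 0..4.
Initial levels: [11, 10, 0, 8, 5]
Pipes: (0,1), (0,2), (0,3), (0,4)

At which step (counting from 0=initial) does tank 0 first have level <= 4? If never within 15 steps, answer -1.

Step 1: flows [0->1,0->2,0->3,0->4] -> levels [7 11 1 9 6]
Step 2: flows [1->0,0->2,3->0,0->4] -> levels [7 10 2 8 7]
Step 3: flows [1->0,0->2,3->0,0=4] -> levels [8 9 3 7 7]
Step 4: flows [1->0,0->2,0->3,0->4] -> levels [6 8 4 8 8]
Step 5: flows [1->0,0->2,3->0,4->0] -> levels [8 7 5 7 7]
Step 6: flows [0->1,0->2,0->3,0->4] -> levels [4 8 6 8 8]
Tank 0 first reaches <=4 at step 6

Answer: 6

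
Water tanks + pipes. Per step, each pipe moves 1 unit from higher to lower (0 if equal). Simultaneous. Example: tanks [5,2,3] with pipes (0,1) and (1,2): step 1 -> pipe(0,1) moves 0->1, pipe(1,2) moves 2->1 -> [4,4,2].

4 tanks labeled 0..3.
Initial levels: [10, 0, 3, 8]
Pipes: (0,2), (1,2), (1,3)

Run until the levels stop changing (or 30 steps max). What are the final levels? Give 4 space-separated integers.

Answer: 6 6 5 4

Derivation:
Step 1: flows [0->2,2->1,3->1] -> levels [9 2 3 7]
Step 2: flows [0->2,2->1,3->1] -> levels [8 4 3 6]
Step 3: flows [0->2,1->2,3->1] -> levels [7 4 5 5]
Step 4: flows [0->2,2->1,3->1] -> levels [6 6 5 4]
Step 5: flows [0->2,1->2,1->3] -> levels [5 4 7 5]
Step 6: flows [2->0,2->1,3->1] -> levels [6 6 5 4]
  -> period-2 cycle: step 6 state = step 4 state; never stabilizes
  -> state at step 30: (30-4) mod 2 = 0, same as step 4 -> [6 6 5 4]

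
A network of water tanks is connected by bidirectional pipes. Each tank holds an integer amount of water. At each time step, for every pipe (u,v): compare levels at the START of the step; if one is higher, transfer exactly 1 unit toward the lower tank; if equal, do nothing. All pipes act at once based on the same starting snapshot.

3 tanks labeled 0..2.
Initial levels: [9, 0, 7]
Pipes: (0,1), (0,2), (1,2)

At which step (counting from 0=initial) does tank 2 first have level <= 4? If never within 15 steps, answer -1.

Answer: -1

Derivation:
Step 1: flows [0->1,0->2,2->1] -> levels [7 2 7]
Step 2: flows [0->1,0=2,2->1] -> levels [6 4 6]
Step 3: flows [0->1,0=2,2->1] -> levels [5 6 5]
Step 4: flows [1->0,0=2,1->2] -> levels [6 4 6]
  -> period-2 cycle (repeats step 2); tank 2 never drops to <=4
Tank 2 never reaches <=4 within 15 steps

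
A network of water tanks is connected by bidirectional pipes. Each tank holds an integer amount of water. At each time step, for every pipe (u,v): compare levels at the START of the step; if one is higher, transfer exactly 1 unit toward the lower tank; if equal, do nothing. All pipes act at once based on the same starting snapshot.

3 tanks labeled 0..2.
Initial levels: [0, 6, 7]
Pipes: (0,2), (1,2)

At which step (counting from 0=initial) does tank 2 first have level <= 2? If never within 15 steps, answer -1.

Step 1: flows [2->0,2->1] -> levels [1 7 5]
Step 2: flows [2->0,1->2] -> levels [2 6 5]
Step 3: flows [2->0,1->2] -> levels [3 5 5]
Step 4: flows [2->0,1=2] -> levels [4 5 4]
Step 5: flows [0=2,1->2] -> levels [4 4 5]
Step 6: flows [2->0,2->1] -> levels [5 5 3]
Step 7: flows [0->2,1->2] -> levels [4 4 5]
  -> period-2 cycle (repeats step 5); tank 2 never drops to <=2
Tank 2 never reaches <=2 within 15 steps

Answer: -1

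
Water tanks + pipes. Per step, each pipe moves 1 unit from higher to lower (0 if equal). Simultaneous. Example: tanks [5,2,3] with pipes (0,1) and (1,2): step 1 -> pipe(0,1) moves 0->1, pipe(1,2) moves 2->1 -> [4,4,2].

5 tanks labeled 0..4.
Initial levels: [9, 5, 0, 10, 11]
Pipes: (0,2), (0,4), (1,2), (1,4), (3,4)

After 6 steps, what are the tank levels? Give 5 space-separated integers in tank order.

Step 1: flows [0->2,4->0,1->2,4->1,4->3] -> levels [9 5 2 11 8]
Step 2: flows [0->2,0->4,1->2,4->1,3->4] -> levels [7 5 4 10 9]
Step 3: flows [0->2,4->0,1->2,4->1,3->4] -> levels [7 5 6 9 8]
Step 4: flows [0->2,4->0,2->1,4->1,3->4] -> levels [7 7 6 8 7]
Step 5: flows [0->2,0=4,1->2,1=4,3->4] -> levels [6 6 8 7 8]
Step 6: flows [2->0,4->0,2->1,4->1,4->3] -> levels [8 8 6 8 5]

Answer: 8 8 6 8 5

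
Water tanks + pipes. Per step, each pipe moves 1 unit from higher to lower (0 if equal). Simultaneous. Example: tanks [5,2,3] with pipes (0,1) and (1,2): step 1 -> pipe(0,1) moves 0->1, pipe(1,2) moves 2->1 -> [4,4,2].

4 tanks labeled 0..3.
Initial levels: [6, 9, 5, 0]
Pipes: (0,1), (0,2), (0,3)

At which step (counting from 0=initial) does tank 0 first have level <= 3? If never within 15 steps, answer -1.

Step 1: flows [1->0,0->2,0->3] -> levels [5 8 6 1]
Step 2: flows [1->0,2->0,0->3] -> levels [6 7 5 2]
Step 3: flows [1->0,0->2,0->3] -> levels [5 6 6 3]
Step 4: flows [1->0,2->0,0->3] -> levels [6 5 5 4]
Step 5: flows [0->1,0->2,0->3] -> levels [3 6 6 5]
Tank 0 first reaches <=3 at step 5

Answer: 5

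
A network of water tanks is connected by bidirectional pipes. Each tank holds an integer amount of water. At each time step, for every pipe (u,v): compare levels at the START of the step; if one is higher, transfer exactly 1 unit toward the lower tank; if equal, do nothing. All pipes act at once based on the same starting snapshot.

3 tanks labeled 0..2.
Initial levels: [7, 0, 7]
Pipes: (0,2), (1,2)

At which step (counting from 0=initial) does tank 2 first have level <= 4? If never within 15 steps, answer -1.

Answer: 5

Derivation:
Step 1: flows [0=2,2->1] -> levels [7 1 6]
Step 2: flows [0->2,2->1] -> levels [6 2 6]
Step 3: flows [0=2,2->1] -> levels [6 3 5]
Step 4: flows [0->2,2->1] -> levels [5 4 5]
Step 5: flows [0=2,2->1] -> levels [5 5 4]
Tank 2 first reaches <=4 at step 5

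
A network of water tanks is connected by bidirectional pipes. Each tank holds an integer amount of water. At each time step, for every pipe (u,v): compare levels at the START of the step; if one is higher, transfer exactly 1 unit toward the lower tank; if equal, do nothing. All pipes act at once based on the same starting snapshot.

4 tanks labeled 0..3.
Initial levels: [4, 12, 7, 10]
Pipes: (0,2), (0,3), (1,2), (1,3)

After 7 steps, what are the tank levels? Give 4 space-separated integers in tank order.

Step 1: flows [2->0,3->0,1->2,1->3] -> levels [6 10 7 10]
Step 2: flows [2->0,3->0,1->2,1=3] -> levels [8 9 7 9]
Step 3: flows [0->2,3->0,1->2,1=3] -> levels [8 8 9 8]
Step 4: flows [2->0,0=3,2->1,1=3] -> levels [9 9 7 8]
Step 5: flows [0->2,0->3,1->2,1->3] -> levels [7 7 9 10]
Step 6: flows [2->0,3->0,2->1,3->1] -> levels [9 9 7 8]
  -> period-2 cycle: step 6 state = step 4 state
  -> state at step 7: (7-4) mod 2 = 1, same as step 5 -> [7 7 9 10]

Answer: 7 7 9 10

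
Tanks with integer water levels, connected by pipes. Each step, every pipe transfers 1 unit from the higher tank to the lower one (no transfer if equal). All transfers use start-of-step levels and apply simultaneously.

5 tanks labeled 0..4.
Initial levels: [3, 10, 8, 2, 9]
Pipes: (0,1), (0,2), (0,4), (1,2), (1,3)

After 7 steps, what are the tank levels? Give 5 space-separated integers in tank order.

Answer: 5 6 7 6 8

Derivation:
Step 1: flows [1->0,2->0,4->0,1->2,1->3] -> levels [6 7 8 3 8]
Step 2: flows [1->0,2->0,4->0,2->1,1->3] -> levels [9 6 6 4 7]
Step 3: flows [0->1,0->2,0->4,1=2,1->3] -> levels [6 6 7 5 8]
Step 4: flows [0=1,2->0,4->0,2->1,1->3] -> levels [8 6 5 6 7]
Step 5: flows [0->1,0->2,0->4,1->2,1=3] -> levels [5 6 7 6 8]
Step 6: flows [1->0,2->0,4->0,2->1,1=3] -> levels [8 6 5 6 7]
  -> period-2 cycle: step 6 state = step 4 state
  -> state at step 7: (7-4) mod 2 = 1, same as step 5 -> [5 6 7 6 8]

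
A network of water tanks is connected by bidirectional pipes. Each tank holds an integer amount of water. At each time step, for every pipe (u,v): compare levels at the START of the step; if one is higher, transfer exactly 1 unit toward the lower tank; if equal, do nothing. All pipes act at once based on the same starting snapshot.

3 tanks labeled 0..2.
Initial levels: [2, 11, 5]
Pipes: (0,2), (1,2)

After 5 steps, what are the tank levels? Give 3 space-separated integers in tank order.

Step 1: flows [2->0,1->2] -> levels [3 10 5]
Step 2: flows [2->0,1->2] -> levels [4 9 5]
Step 3: flows [2->0,1->2] -> levels [5 8 5]
Step 4: flows [0=2,1->2] -> levels [5 7 6]
Step 5: flows [2->0,1->2] -> levels [6 6 6]

Answer: 6 6 6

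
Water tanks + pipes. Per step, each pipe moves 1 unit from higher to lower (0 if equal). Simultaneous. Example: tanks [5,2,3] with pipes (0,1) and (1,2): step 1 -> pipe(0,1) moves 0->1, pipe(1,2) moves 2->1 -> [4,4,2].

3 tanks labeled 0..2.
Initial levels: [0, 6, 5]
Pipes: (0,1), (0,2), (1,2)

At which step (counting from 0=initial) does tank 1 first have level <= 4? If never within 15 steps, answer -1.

Answer: 1

Derivation:
Step 1: flows [1->0,2->0,1->2] -> levels [2 4 5]
Tank 1 first reaches <=4 at step 1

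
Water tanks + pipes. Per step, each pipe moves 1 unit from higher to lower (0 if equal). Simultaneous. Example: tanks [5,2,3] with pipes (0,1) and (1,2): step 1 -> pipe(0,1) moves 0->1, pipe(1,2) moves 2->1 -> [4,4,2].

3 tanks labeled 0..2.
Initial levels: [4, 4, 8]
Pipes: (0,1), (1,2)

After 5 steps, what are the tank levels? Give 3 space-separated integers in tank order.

Step 1: flows [0=1,2->1] -> levels [4 5 7]
Step 2: flows [1->0,2->1] -> levels [5 5 6]
Step 3: flows [0=1,2->1] -> levels [5 6 5]
Step 4: flows [1->0,1->2] -> levels [6 4 6]
Step 5: flows [0->1,2->1] -> levels [5 6 5]

Answer: 5 6 5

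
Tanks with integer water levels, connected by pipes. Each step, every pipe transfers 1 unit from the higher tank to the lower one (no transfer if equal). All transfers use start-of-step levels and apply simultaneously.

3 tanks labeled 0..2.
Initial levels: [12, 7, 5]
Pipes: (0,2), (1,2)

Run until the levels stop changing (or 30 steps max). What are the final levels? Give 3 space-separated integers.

Answer: 8 8 8

Derivation:
Step 1: flows [0->2,1->2] -> levels [11 6 7]
Step 2: flows [0->2,2->1] -> levels [10 7 7]
Step 3: flows [0->2,1=2] -> levels [9 7 8]
Step 4: flows [0->2,2->1] -> levels [8 8 8]
Step 5: flows [0=2,1=2] -> levels [8 8 8]
  -> stable (no change)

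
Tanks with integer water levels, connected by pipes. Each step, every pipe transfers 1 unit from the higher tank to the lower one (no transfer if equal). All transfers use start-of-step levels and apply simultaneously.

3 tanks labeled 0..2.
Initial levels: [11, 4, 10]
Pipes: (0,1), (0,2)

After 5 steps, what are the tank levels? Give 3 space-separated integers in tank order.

Step 1: flows [0->1,0->2] -> levels [9 5 11]
Step 2: flows [0->1,2->0] -> levels [9 6 10]
Step 3: flows [0->1,2->0] -> levels [9 7 9]
Step 4: flows [0->1,0=2] -> levels [8 8 9]
Step 5: flows [0=1,2->0] -> levels [9 8 8]

Answer: 9 8 8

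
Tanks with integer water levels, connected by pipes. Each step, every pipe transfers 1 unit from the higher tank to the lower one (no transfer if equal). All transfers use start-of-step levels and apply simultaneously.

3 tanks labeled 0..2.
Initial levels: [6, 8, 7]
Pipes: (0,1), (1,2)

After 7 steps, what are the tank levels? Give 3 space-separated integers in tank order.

Step 1: flows [1->0,1->2] -> levels [7 6 8]
Step 2: flows [0->1,2->1] -> levels [6 8 7]
  -> period-2 cycle: step 2 state = step 0 state
  -> state at step 7: (7-0) mod 2 = 1, same as step 1 -> [7 6 8]

Answer: 7 6 8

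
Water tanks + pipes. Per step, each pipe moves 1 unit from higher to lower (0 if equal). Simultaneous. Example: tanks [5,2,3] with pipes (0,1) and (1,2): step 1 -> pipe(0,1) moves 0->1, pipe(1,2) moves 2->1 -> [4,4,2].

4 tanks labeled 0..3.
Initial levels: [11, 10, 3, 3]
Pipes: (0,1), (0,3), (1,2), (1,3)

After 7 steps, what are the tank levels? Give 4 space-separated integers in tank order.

Step 1: flows [0->1,0->3,1->2,1->3] -> levels [9 9 4 5]
Step 2: flows [0=1,0->3,1->2,1->3] -> levels [8 7 5 7]
Step 3: flows [0->1,0->3,1->2,1=3] -> levels [6 7 6 8]
Step 4: flows [1->0,3->0,1->2,3->1] -> levels [8 6 7 6]
Step 5: flows [0->1,0->3,2->1,1=3] -> levels [6 8 6 7]
Step 6: flows [1->0,3->0,1->2,1->3] -> levels [8 5 7 7]
Step 7: flows [0->1,0->3,2->1,3->1] -> levels [6 8 6 7]

Answer: 6 8 6 7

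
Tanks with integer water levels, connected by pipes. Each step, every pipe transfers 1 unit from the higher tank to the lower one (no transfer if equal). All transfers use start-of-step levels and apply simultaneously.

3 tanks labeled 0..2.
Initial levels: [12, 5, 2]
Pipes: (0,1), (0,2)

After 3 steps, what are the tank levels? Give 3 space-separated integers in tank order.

Answer: 6 8 5

Derivation:
Step 1: flows [0->1,0->2] -> levels [10 6 3]
Step 2: flows [0->1,0->2] -> levels [8 7 4]
Step 3: flows [0->1,0->2] -> levels [6 8 5]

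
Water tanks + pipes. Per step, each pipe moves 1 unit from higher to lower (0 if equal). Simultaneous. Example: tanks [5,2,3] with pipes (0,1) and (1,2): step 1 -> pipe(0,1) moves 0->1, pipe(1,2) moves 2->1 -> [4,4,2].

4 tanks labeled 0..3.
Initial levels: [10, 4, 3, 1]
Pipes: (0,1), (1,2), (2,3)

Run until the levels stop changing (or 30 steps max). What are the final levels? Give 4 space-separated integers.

Step 1: flows [0->1,1->2,2->3] -> levels [9 4 3 2]
Step 2: flows [0->1,1->2,2->3] -> levels [8 4 3 3]
Step 3: flows [0->1,1->2,2=3] -> levels [7 4 4 3]
Step 4: flows [0->1,1=2,2->3] -> levels [6 5 3 4]
Step 5: flows [0->1,1->2,3->2] -> levels [5 5 5 3]
Step 6: flows [0=1,1=2,2->3] -> levels [5 5 4 4]
Step 7: flows [0=1,1->2,2=3] -> levels [5 4 5 4]
Step 8: flows [0->1,2->1,2->3] -> levels [4 6 3 5]
Step 9: flows [1->0,1->2,3->2] -> levels [5 4 5 4]
  -> period-2 cycle: step 9 state = step 7 state; never stabilizes
  -> state at step 30: (30-7) mod 2 = 1, same as step 8 -> [4 6 3 5]

Answer: 4 6 3 5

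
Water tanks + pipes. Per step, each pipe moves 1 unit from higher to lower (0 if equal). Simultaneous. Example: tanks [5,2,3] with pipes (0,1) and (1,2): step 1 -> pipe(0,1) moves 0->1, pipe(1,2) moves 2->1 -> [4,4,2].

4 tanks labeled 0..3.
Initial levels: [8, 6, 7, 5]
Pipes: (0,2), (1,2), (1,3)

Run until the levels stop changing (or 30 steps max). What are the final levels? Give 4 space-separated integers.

Answer: 7 7 6 6

Derivation:
Step 1: flows [0->2,2->1,1->3] -> levels [7 6 7 6]
Step 2: flows [0=2,2->1,1=3] -> levels [7 7 6 6]
Step 3: flows [0->2,1->2,1->3] -> levels [6 5 8 7]
Step 4: flows [2->0,2->1,3->1] -> levels [7 7 6 6]
  -> period-2 cycle: step 4 state = step 2 state; never stabilizes
  -> state at step 30: (30-2) mod 2 = 0, same as step 2 -> [7 7 6 6]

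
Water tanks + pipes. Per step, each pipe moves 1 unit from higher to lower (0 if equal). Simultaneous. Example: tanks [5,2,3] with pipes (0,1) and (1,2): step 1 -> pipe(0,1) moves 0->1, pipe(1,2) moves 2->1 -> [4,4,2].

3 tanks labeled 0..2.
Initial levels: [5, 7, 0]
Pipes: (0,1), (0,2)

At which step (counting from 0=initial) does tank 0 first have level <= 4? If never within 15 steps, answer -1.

Answer: 3

Derivation:
Step 1: flows [1->0,0->2] -> levels [5 6 1]
Step 2: flows [1->0,0->2] -> levels [5 5 2]
Step 3: flows [0=1,0->2] -> levels [4 5 3]
Tank 0 first reaches <=4 at step 3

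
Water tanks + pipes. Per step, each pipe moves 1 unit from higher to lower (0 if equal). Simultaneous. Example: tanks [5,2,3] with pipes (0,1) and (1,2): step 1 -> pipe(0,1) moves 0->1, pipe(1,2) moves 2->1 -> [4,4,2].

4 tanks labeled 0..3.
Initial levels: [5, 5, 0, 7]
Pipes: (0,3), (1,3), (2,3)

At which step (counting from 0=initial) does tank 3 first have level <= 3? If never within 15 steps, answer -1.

Answer: 5

Derivation:
Step 1: flows [3->0,3->1,3->2] -> levels [6 6 1 4]
Step 2: flows [0->3,1->3,3->2] -> levels [5 5 2 5]
Step 3: flows [0=3,1=3,3->2] -> levels [5 5 3 4]
Step 4: flows [0->3,1->3,3->2] -> levels [4 4 4 5]
Step 5: flows [3->0,3->1,3->2] -> levels [5 5 5 2]
Tank 3 first reaches <=3 at step 5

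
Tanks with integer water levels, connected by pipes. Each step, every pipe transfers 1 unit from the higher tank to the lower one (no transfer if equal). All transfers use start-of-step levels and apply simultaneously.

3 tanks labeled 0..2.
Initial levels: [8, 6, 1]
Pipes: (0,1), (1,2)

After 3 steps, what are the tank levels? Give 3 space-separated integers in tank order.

Step 1: flows [0->1,1->2] -> levels [7 6 2]
Step 2: flows [0->1,1->2] -> levels [6 6 3]
Step 3: flows [0=1,1->2] -> levels [6 5 4]

Answer: 6 5 4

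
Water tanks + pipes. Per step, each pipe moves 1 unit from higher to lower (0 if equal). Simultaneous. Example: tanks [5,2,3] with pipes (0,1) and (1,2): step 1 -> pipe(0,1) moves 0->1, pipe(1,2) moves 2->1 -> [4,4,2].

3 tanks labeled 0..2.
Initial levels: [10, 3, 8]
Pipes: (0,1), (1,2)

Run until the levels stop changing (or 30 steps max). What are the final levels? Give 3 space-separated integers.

Answer: 7 7 7

Derivation:
Step 1: flows [0->1,2->1] -> levels [9 5 7]
Step 2: flows [0->1,2->1] -> levels [8 7 6]
Step 3: flows [0->1,1->2] -> levels [7 7 7]
Step 4: flows [0=1,1=2] -> levels [7 7 7]
  -> stable (no change)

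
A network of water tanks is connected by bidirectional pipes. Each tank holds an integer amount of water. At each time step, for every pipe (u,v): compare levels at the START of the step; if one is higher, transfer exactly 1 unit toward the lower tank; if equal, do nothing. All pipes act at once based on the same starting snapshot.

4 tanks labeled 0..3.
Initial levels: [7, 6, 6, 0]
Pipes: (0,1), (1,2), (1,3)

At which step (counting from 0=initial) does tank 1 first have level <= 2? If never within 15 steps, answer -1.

Step 1: flows [0->1,1=2,1->3] -> levels [6 6 6 1]
Step 2: flows [0=1,1=2,1->3] -> levels [6 5 6 2]
Step 3: flows [0->1,2->1,1->3] -> levels [5 6 5 3]
Step 4: flows [1->0,1->2,1->3] -> levels [6 3 6 4]
Step 5: flows [0->1,2->1,3->1] -> levels [5 6 5 3]
  -> period-2 cycle (repeats step 3); tank 1 never drops to <=2
Tank 1 never reaches <=2 within 15 steps

Answer: -1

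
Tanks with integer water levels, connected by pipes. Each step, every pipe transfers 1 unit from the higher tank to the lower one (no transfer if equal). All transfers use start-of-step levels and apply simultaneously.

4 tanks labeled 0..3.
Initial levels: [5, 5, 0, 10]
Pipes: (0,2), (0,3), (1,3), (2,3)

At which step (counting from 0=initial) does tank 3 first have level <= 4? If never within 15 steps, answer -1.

Step 1: flows [0->2,3->0,3->1,3->2] -> levels [5 6 2 7]
Step 2: flows [0->2,3->0,3->1,3->2] -> levels [5 7 4 4]
Tank 3 first reaches <=4 at step 2

Answer: 2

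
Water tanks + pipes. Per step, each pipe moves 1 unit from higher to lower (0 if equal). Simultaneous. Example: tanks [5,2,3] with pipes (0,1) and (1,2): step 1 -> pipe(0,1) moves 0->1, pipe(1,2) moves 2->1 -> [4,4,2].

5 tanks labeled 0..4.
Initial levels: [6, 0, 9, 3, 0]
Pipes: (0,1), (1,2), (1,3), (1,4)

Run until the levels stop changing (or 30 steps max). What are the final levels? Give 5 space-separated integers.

Step 1: flows [0->1,2->1,3->1,1=4] -> levels [5 3 8 2 0]
Step 2: flows [0->1,2->1,1->3,1->4] -> levels [4 3 7 3 1]
Step 3: flows [0->1,2->1,1=3,1->4] -> levels [3 4 6 3 2]
Step 4: flows [1->0,2->1,1->3,1->4] -> levels [4 2 5 4 3]
Step 5: flows [0->1,2->1,3->1,4->1] -> levels [3 6 4 3 2]
Step 6: flows [1->0,1->2,1->3,1->4] -> levels [4 2 5 4 3]
  -> period-2 cycle: step 6 state = step 4 state; never stabilizes
  -> state at step 30: (30-4) mod 2 = 0, same as step 4 -> [4 2 5 4 3]

Answer: 4 2 5 4 3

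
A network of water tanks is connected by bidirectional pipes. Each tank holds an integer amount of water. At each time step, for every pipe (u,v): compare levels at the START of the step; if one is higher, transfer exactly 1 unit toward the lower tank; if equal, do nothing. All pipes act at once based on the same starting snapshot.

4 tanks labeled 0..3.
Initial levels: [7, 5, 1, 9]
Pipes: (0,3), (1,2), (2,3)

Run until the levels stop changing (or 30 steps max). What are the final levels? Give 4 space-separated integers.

Step 1: flows [3->0,1->2,3->2] -> levels [8 4 3 7]
Step 2: flows [0->3,1->2,3->2] -> levels [7 3 5 7]
Step 3: flows [0=3,2->1,3->2] -> levels [7 4 5 6]
Step 4: flows [0->3,2->1,3->2] -> levels [6 5 5 6]
Step 5: flows [0=3,1=2,3->2] -> levels [6 5 6 5]
Step 6: flows [0->3,2->1,2->3] -> levels [5 6 4 7]
Step 7: flows [3->0,1->2,3->2] -> levels [6 5 6 5]
  -> period-2 cycle: step 7 state = step 5 state; never stabilizes
  -> state at step 30: (30-5) mod 2 = 1, same as step 6 -> [5 6 4 7]

Answer: 5 6 4 7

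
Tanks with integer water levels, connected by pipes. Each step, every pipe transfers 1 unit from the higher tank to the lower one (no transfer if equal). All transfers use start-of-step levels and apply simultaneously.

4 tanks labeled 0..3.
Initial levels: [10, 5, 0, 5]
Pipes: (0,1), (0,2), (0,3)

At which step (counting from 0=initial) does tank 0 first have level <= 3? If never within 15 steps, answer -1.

Answer: 5

Derivation:
Step 1: flows [0->1,0->2,0->3] -> levels [7 6 1 6]
Step 2: flows [0->1,0->2,0->3] -> levels [4 7 2 7]
Step 3: flows [1->0,0->2,3->0] -> levels [5 6 3 6]
Step 4: flows [1->0,0->2,3->0] -> levels [6 5 4 5]
Step 5: flows [0->1,0->2,0->3] -> levels [3 6 5 6]
Tank 0 first reaches <=3 at step 5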